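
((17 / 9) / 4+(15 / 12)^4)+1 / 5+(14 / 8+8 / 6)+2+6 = 163549/11520 = 14.20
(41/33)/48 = 41/1584 = 0.03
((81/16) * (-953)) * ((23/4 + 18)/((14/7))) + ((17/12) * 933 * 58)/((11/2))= -61041341/1408 = -43353.23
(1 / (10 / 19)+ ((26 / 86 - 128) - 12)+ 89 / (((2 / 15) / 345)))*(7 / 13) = 26644254/215 = 123926.76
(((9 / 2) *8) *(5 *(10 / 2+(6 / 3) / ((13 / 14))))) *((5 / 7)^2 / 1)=418500/637 = 656.99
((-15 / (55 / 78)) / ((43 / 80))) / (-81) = 2080/4257 = 0.49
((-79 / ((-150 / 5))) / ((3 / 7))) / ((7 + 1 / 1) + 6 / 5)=553/828 = 0.67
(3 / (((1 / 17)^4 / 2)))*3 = 1503378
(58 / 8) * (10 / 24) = 3.02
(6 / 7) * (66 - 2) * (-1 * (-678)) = 260352/7 = 37193.14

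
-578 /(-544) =17/16 = 1.06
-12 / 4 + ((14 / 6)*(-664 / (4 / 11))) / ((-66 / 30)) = 5801/3 = 1933.67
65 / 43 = 1.51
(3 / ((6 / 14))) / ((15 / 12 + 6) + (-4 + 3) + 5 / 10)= 28/27 = 1.04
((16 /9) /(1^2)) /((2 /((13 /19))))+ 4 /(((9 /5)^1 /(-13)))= -1612/57 = -28.28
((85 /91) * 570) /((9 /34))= 549100/273 = 2011.36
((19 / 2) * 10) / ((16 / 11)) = 65.31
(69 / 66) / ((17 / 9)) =207/374 = 0.55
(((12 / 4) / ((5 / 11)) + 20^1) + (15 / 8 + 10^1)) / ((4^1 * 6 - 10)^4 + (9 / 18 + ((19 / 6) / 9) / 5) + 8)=41553/41498536 = 0.00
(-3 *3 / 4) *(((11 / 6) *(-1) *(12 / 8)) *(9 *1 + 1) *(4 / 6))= 165/4 = 41.25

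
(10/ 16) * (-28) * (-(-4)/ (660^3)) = -7/28749600 = 0.00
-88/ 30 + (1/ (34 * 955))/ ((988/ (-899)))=-56461973/19248216 = -2.93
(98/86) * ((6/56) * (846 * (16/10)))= 35532/215 = 165.27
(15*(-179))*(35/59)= -93975/59 = -1592.80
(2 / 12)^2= 1/36 = 0.03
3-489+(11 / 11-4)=-489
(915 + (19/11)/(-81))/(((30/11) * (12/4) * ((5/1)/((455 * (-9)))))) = -37093693/405 = -91589.37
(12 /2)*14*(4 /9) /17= 112/51 = 2.20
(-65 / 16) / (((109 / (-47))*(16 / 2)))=3055/13952 = 0.22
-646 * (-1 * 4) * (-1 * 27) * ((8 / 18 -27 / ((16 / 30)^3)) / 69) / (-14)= -264238871/20608 = -12822.15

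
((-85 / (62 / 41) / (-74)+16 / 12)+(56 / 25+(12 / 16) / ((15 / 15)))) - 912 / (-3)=53177717/172050 = 309.08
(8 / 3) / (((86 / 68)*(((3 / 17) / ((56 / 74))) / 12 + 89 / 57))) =1.33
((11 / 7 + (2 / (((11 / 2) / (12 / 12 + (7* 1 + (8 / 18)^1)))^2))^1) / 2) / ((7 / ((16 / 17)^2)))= 55202176/138791961 = 0.40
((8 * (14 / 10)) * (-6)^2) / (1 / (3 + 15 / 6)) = 11088/5 = 2217.60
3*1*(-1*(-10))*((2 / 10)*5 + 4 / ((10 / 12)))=174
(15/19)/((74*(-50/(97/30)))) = -97/140600 = 0.00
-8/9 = -0.89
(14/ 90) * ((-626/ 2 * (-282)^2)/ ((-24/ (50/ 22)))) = 24199595/66 = 366660.53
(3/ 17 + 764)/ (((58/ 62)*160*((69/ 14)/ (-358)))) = -504609413/1360680 = -370.85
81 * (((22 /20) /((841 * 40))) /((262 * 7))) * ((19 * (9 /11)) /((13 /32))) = 13851/250639025 = 0.00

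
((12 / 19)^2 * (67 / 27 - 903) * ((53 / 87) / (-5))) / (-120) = -2577284/7066575 = -0.36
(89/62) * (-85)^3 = -54657125/62 = -881566.53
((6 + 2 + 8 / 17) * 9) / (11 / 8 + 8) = 3456/425 = 8.13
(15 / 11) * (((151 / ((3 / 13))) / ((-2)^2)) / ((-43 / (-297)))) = 265005/172 = 1540.73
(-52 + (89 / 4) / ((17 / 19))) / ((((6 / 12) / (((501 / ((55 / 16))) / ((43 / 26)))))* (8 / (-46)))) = 221103324/8041 = 27496.99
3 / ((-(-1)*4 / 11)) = 33/4 = 8.25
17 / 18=0.94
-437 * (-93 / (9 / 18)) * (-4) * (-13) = 4226664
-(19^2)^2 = -130321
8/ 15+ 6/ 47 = 466/705 = 0.66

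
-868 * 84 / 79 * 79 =-72912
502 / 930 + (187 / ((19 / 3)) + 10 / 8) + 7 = 1354091/35340 = 38.32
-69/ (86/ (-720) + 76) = -24840/27317 = -0.91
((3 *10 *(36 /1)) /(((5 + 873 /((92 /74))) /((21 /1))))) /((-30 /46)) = -1599696/32531 = -49.17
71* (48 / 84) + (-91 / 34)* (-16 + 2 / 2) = 19211/238 = 80.72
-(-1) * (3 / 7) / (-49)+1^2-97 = -32931/343 = -96.01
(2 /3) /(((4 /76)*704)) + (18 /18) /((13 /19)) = 20311/13728 = 1.48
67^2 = 4489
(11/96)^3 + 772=683017523/884736 = 772.00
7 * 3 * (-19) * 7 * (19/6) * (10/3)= -88445/3 = -29481.67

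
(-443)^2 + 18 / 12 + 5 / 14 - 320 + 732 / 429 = 196128496/1001 = 195932.56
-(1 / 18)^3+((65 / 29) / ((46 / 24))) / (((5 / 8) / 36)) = 262019429/3889944 = 67.36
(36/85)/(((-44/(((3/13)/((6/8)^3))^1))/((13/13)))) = -64/12155 = -0.01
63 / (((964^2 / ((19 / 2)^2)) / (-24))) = -68229/464648 = -0.15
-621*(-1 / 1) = 621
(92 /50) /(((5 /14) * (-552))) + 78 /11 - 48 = -337577/8250 = -40.92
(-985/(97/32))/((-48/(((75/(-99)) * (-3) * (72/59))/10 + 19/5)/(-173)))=-901851422/188859 = -4775.26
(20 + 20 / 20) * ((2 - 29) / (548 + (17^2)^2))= -63/9341 = -0.01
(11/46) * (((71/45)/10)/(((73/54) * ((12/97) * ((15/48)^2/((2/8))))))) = 606056/1049375 = 0.58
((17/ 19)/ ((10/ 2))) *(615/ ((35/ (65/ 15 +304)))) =128945/133 = 969.51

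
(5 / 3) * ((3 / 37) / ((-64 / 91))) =-455/2368 = -0.19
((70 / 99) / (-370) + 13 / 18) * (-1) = -1759/2442 = -0.72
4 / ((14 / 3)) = 6/7 = 0.86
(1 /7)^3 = 1/343 = 0.00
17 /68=1/4 = 0.25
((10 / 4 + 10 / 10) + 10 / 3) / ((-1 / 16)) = -328/3 = -109.33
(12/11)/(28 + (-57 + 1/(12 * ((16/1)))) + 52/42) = -1792/45595 = -0.04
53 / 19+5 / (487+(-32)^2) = 80178/28709 = 2.79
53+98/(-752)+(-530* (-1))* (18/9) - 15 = 412799/376 = 1097.87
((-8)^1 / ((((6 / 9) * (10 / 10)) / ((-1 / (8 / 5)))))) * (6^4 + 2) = 9735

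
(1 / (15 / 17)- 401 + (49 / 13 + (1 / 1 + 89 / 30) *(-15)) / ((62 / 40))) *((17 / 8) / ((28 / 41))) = -114767323/84630 = -1356.11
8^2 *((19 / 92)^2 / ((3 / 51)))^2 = 37662769/1119364 = 33.65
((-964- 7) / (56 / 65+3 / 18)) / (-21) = 126230/2807 = 44.97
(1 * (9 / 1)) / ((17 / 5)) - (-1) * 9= 198/17 = 11.65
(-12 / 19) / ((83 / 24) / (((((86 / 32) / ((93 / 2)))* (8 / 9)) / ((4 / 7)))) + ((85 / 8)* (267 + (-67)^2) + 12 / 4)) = -903/72308129 = 0.00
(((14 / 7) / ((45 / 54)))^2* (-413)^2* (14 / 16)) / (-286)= -10745847/3575 = -3005.83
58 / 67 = 0.87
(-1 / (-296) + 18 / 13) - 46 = -171667/3848 = -44.61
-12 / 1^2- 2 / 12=-73/6 = -12.17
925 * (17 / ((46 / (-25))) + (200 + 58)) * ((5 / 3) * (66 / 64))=582162625/1472 = 395490.91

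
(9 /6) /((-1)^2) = 3/2 = 1.50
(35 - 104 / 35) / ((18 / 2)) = 1121/315 = 3.56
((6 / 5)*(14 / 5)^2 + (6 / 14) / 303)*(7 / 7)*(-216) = -179616312/88375 = -2032.43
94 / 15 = 6.27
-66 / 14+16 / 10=-109/35 = -3.11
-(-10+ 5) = 5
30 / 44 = 15/22 = 0.68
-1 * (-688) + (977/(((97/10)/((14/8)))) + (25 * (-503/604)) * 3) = 46976109/58588 = 801.80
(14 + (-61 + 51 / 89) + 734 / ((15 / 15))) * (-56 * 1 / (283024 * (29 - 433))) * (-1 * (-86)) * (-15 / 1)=-2819295/6490058 = -0.43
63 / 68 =0.93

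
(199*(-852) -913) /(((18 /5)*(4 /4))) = -852305/18 = -47350.28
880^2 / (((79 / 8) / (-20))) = -123904000/79 = -1568405.06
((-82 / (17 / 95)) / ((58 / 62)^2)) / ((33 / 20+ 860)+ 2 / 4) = -149723800/246523171 = -0.61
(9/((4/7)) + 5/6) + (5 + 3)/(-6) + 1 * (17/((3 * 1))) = 251/12 = 20.92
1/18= 0.06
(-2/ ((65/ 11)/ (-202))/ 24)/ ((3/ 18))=1111/65 = 17.09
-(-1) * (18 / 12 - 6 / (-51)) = 55/34 = 1.62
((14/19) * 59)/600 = 413/5700 = 0.07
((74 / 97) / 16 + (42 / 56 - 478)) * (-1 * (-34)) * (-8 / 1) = 12590506/97 = 129799.03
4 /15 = 0.27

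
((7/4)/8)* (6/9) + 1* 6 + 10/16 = 325/48 = 6.77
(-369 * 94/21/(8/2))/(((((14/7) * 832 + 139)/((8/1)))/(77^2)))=-10863.02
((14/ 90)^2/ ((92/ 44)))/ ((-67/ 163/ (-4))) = 351428/3120525 = 0.11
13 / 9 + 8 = 85/9 = 9.44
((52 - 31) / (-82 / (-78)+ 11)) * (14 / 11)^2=80262/28435 = 2.82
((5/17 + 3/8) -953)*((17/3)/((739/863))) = -111773171/17736 = -6302.05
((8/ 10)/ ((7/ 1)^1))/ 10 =2/175 = 0.01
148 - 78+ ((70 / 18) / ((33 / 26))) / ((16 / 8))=21245/297 = 71.53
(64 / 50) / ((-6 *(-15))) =0.01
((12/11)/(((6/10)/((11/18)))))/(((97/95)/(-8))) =-7600/873 = -8.71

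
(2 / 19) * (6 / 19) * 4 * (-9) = -432/361 = -1.20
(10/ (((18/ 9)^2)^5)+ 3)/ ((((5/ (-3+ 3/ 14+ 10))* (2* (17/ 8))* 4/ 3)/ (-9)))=-4202307/609280 = -6.90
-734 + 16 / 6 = -2194/3 = -731.33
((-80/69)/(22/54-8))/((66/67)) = 1608/10373 = 0.16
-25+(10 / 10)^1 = -24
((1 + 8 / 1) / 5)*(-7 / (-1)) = 63/5 = 12.60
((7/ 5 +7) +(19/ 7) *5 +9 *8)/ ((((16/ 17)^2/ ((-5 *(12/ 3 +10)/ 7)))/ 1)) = -1060.85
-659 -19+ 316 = -362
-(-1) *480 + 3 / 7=3363/7 = 480.43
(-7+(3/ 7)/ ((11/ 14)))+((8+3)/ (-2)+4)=-175/22 = -7.95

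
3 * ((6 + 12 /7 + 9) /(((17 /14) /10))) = 412.94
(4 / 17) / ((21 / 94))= 376/357 = 1.05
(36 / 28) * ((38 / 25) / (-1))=-342/175 = -1.95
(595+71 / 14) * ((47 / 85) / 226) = 394847/268940 = 1.47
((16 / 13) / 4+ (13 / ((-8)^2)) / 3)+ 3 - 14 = -26519/2496 = -10.62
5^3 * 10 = 1250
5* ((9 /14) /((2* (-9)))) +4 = 107/28 = 3.82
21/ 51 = 7/17 = 0.41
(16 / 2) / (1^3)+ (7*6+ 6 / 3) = 52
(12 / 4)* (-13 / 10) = -39/10 = -3.90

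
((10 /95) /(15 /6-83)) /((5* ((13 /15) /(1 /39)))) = -4/516971 = 0.00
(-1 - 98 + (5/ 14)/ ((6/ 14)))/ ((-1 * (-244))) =-589/1464 = -0.40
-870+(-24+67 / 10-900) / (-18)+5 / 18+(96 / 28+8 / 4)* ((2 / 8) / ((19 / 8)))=-1030919/1260 = -818.19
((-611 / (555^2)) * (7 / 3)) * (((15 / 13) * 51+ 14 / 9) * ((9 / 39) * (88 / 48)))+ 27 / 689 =-24497287/309739950 = -0.08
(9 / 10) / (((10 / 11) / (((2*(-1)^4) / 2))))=99/100 = 0.99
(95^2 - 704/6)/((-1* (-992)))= 26723/2976 = 8.98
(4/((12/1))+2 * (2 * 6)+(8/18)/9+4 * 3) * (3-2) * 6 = 218.30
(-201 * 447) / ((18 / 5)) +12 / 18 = -149741/6 = -24956.83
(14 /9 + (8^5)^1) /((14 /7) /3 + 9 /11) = 3244186/147 = 22069.29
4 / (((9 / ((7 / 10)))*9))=14/405 = 0.03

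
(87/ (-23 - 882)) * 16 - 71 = -65647/905 = -72.54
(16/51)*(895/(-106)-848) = -242088/901 = -268.69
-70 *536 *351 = -13169520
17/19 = 0.89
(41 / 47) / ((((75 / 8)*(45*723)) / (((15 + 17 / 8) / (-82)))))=-137/229371750 = 0.00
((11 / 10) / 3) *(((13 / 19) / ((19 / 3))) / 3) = 143/10830 = 0.01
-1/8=-0.12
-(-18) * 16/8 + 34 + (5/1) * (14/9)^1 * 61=4900/9 = 544.44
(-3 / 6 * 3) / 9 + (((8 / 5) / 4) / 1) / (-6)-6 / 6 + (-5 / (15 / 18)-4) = -337/30 = -11.23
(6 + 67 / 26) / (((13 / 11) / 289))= 708917/338 = 2097.39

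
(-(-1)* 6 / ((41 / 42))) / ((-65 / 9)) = -2268/2665 = -0.85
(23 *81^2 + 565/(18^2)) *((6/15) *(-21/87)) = -342251959/23490 = -14570.11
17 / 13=1.31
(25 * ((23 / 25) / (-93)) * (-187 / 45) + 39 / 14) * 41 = 9160589/58590 = 156.35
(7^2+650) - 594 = 105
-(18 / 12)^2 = -9/4 = -2.25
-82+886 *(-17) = -15144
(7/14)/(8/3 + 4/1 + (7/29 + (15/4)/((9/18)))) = 87/2507 = 0.03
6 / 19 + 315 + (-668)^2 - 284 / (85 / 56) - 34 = 720803909/1615 = 446318.21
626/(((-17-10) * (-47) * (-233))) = -626/295677 = 0.00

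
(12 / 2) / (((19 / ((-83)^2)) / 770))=31827180/19 = 1675114.74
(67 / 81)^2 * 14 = 62846/6561 = 9.58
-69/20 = -3.45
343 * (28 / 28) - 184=159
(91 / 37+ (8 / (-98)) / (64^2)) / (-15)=-1521993/9282560 = -0.16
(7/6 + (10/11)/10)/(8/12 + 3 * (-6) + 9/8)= -0.08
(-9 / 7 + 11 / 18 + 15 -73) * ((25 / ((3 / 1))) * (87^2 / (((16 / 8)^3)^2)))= -155437825/2688 = -57826.57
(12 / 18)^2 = 4/9 = 0.44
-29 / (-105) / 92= 29/9660 = 0.00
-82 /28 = -41/14 = -2.93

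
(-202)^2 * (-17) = -693668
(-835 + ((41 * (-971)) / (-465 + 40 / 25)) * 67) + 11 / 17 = 193859317/39389 = 4921.66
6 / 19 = 0.32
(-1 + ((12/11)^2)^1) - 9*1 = -1066/121 = -8.81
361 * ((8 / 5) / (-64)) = -361/40 = -9.02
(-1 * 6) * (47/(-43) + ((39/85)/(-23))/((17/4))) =9412518/1429105 = 6.59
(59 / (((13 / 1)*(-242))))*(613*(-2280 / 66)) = 6871730/17303 = 397.14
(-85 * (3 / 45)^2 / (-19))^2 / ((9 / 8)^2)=18496/59213025 = 0.00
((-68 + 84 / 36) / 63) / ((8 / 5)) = -985/1512 = -0.65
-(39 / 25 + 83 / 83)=-64/25 = -2.56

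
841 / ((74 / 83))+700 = 121603/74 = 1643.28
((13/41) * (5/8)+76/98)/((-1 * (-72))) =15649/1157184 = 0.01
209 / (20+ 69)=2.35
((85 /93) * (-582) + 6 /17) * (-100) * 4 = 112057600/527 = 212633.02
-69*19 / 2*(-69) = 90459/2 = 45229.50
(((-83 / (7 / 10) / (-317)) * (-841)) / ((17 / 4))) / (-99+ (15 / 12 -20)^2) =-44673920/152438643 = -0.29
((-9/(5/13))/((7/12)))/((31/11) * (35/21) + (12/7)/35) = -324324/38371 = -8.45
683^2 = 466489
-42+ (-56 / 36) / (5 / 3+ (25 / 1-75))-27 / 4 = -84769/1740 = -48.72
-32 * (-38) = 1216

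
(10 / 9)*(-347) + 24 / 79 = -273914/711 = -385.25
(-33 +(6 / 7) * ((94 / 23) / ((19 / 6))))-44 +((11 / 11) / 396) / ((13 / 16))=-75.89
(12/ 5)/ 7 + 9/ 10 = 87/70 = 1.24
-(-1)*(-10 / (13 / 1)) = -10/13 = -0.77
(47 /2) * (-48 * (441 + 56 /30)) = -2497768/5 = -499553.60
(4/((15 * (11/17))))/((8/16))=136/165 = 0.82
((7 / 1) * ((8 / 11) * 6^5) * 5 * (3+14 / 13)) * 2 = 230791680/143 = 1613927.83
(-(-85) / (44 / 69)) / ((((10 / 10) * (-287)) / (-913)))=486795/1148 = 424.04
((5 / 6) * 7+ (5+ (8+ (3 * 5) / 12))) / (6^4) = 241/15552 = 0.02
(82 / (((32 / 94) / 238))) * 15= 3439695/4 = 859923.75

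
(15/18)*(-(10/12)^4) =-3125/7776 = -0.40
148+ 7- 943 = -788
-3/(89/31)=-93/89 = -1.04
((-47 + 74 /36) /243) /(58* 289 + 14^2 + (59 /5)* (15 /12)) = -1618/148477617 = 0.00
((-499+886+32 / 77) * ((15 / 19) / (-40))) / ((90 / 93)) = -924761/117040 = -7.90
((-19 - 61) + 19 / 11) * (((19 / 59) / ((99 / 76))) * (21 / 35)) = -11.61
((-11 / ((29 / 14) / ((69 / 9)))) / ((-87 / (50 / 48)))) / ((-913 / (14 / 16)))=-28175/60309792 = 0.00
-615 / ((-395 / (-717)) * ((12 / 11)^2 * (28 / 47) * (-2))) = 787.28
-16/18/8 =-0.11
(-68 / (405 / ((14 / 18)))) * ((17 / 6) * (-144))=64736/1215 = 53.28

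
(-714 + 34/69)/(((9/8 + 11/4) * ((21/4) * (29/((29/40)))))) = -196928/224595 = -0.88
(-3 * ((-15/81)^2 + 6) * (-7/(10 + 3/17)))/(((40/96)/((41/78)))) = 15.71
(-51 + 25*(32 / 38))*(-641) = 364729/19 = 19196.26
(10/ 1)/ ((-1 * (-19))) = 10/19 = 0.53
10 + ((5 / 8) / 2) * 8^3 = 170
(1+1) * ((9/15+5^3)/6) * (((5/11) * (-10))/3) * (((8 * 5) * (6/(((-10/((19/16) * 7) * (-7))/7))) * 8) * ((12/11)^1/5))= -2672768/121 = -22088.99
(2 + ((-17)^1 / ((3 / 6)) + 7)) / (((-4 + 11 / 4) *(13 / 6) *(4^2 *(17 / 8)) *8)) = 15/442 = 0.03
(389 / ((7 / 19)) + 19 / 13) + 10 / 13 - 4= 95922/91 = 1054.09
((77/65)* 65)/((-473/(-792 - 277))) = 7483/43 = 174.02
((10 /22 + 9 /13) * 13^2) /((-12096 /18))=-533/1848 = -0.29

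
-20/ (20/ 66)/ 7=-66/7 = -9.43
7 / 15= 0.47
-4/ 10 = -2/5 = -0.40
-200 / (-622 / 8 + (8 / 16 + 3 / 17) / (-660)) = 4488000/1744733 = 2.57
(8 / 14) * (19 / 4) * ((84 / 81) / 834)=38/11259 = 0.00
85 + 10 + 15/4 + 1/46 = 9087/92 = 98.77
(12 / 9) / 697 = 4/2091 = 0.00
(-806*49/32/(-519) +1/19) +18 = 3223465/157776 = 20.43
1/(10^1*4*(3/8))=1/15 = 0.07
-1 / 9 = -0.11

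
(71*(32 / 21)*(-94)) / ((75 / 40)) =-1708544/315 = -5423.95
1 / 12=0.08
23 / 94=0.24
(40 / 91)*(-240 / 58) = -4800/2639 = -1.82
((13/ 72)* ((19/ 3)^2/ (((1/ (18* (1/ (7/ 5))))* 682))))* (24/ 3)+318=6855059/21483 = 319.09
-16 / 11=-1.45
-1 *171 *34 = -5814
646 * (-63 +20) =-27778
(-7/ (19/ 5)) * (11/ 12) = -385/228 = -1.69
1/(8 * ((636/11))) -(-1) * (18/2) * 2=91595/5088 = 18.00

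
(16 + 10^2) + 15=131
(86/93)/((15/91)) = 7826/1395 = 5.61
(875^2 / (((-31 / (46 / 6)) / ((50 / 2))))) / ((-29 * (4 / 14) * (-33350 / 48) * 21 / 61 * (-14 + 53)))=-186812500/3050307 = -61.24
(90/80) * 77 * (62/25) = 21483/100 = 214.83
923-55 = 868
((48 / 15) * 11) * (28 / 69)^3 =3863552/1642545 = 2.35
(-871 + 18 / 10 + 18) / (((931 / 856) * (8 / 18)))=-61632/35 = -1760.91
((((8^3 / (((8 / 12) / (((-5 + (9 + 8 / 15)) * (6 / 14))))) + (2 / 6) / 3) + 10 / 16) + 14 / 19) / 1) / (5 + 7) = 71512957/574560 = 124.47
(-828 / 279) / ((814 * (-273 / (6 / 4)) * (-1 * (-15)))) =23/17222205 = 0.00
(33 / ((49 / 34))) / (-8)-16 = -3697/196 = -18.86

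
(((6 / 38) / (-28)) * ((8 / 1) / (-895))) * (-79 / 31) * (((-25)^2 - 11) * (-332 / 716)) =24155988/660525215 = 0.04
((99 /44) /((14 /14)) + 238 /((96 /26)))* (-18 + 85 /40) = -203327/192 = -1058.99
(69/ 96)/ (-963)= -23/30816 = 0.00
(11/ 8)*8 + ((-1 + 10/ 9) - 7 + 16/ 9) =53/9 = 5.89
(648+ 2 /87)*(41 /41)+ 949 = 1597.02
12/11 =1.09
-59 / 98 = -0.60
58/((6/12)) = 116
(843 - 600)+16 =259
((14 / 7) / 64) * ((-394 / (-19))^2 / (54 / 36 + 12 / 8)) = 38809/8664 = 4.48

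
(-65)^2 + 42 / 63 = 12677/3 = 4225.67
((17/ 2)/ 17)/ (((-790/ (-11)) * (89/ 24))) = 66/35155 = 0.00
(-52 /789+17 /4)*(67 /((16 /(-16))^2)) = 884735/3156 = 280.33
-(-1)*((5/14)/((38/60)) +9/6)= 549/266 = 2.06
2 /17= 0.12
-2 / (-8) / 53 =1/212 = 0.00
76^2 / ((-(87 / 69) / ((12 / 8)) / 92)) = -632173.24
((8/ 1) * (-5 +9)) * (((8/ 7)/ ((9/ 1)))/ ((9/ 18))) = 512/63 = 8.13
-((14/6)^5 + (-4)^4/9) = -23719/243 = -97.61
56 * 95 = 5320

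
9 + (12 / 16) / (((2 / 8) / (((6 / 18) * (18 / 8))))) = 45/4 = 11.25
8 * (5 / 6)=20/3 = 6.67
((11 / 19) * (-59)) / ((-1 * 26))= 649/494 = 1.31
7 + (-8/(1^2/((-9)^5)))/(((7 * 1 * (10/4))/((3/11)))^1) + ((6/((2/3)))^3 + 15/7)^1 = 3118537/385 = 8100.10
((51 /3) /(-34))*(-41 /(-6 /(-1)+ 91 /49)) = 287/110 = 2.61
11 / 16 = 0.69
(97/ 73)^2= 9409/5329 = 1.77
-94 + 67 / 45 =-92.51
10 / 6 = 5/3 = 1.67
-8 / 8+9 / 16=-7/16 = -0.44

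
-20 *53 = -1060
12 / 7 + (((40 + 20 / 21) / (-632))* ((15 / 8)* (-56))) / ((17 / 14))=68791/9401 = 7.32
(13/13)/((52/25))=25/52 = 0.48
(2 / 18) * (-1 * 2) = -0.22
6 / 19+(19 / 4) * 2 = 9.82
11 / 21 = 0.52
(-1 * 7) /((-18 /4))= 14/9 = 1.56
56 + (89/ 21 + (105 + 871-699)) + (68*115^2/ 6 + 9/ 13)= 13670135/91 = 150221.26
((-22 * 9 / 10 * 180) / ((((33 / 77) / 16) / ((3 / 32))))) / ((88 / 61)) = -34587/4 = -8646.75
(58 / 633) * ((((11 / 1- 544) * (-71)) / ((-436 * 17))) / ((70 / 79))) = -86698313/164212860 = -0.53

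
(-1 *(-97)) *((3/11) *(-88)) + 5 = -2323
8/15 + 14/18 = 59/45 = 1.31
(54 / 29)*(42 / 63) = 36/29 = 1.24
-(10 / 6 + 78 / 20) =-167/30 = -5.57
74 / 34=37/17 = 2.18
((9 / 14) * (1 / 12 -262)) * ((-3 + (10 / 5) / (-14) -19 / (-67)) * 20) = 9031635/938 = 9628.61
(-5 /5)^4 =1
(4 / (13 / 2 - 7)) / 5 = -8/5 = -1.60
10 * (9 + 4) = 130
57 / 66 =19/22 = 0.86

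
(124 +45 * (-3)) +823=812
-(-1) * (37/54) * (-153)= -629/6 = -104.83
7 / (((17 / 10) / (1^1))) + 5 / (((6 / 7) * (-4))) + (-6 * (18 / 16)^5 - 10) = -18.15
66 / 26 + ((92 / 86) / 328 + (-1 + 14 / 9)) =2555515/825084 = 3.10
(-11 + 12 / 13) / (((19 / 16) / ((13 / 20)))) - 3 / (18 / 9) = -1333/190 = -7.02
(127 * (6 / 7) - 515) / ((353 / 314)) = -892702/2471 = -361.27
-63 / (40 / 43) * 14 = -18963/20 = -948.15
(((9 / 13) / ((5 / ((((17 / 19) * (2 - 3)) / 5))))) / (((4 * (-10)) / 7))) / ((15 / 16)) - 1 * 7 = -1079911/154375 = -7.00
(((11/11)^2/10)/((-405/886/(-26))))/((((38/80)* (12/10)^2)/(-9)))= -115180/1539 = -74.84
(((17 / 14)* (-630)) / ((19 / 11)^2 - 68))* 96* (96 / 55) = 15510528/7867 = 1971.59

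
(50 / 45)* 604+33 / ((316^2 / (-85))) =603104995/898704 = 671.08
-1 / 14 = -0.07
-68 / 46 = -34/23 = -1.48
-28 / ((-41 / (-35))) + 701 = 27761/41 = 677.10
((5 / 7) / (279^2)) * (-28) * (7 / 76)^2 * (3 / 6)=-245/224804808 = 0.00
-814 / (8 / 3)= -1221/4 = -305.25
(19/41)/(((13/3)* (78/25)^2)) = 11875/1080924 = 0.01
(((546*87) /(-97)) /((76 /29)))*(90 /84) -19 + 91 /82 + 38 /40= -82042972/377815 = -217.15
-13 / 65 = -1/5 = -0.20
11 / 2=5.50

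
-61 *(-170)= 10370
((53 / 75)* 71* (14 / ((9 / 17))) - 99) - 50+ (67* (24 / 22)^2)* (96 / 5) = 221235379/81675 = 2708.73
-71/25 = -2.84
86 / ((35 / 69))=5934/35 = 169.54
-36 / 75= -0.48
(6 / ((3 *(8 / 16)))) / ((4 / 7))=7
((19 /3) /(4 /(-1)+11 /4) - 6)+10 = -16/15 = -1.07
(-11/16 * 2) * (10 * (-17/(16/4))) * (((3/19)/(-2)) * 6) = -8415/304 = -27.68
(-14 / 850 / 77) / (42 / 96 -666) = 16/49784075 = 0.00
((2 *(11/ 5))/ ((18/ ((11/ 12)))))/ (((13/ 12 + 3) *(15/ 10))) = 242/6615 = 0.04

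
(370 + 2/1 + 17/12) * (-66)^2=1626603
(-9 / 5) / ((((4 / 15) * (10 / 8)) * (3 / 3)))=-27/5 = -5.40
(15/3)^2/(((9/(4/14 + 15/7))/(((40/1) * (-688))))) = -11696000/63 = -185650.79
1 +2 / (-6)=2/3 = 0.67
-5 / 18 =-0.28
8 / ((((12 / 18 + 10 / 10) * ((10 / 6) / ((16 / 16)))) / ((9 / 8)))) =3.24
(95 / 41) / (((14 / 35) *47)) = 475/3854 = 0.12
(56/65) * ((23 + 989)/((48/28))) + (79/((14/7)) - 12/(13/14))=208717/390 = 535.17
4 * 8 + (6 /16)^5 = 1048819/32768 = 32.01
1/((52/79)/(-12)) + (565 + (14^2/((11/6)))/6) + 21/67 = 5412315/9581 = 564.90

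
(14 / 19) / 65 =14/1235 = 0.01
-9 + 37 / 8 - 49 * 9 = -3563/8 = -445.38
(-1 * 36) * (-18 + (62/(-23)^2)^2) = 181198584/279841 = 647.51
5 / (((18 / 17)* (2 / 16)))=340/9 = 37.78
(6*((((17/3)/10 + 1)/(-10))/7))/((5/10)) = -47/175 = -0.27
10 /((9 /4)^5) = 10240/59049 = 0.17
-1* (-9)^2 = -81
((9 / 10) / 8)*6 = 0.68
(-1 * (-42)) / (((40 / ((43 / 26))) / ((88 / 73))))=9933/4745 = 2.09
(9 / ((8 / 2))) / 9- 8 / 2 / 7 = -9/28 = -0.32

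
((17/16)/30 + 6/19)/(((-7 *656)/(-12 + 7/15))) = 554119/628185600 = 0.00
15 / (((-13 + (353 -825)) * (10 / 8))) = -12/485 = -0.02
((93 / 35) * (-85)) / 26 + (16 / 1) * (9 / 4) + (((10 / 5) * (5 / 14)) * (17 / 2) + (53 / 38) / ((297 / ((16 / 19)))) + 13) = 64657363/1393821 = 46.39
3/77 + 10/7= 1.47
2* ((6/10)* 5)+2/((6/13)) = 10.33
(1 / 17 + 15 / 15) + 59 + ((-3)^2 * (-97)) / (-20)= 35261/340 = 103.71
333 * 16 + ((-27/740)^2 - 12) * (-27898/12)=983397989/29600 = 33222.91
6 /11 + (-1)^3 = -0.45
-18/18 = -1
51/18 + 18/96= 145/48 = 3.02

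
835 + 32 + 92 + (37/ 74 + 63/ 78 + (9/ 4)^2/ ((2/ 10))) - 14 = 202097/208 = 971.62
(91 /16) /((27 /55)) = 5005/432 = 11.59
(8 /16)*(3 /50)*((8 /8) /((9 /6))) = 1/50 = 0.02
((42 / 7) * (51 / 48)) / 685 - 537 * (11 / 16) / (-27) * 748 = 504438569/49320 = 10227.87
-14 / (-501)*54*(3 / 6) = 126/167 = 0.75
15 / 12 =5/4 = 1.25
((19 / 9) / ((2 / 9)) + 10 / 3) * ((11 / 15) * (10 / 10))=847/90 = 9.41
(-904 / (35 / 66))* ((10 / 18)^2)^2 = -2486000/15309 = -162.39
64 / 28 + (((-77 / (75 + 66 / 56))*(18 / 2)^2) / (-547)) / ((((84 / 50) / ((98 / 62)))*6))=64961219/28131663 = 2.31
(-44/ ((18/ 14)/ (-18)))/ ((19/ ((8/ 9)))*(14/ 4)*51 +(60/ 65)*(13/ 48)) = 9856/61051 = 0.16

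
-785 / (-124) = 6.33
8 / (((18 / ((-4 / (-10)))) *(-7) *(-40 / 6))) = 2/525 = 0.00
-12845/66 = -194.62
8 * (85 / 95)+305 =5931/19 = 312.16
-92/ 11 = -8.36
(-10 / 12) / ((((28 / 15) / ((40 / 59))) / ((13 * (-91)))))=358.05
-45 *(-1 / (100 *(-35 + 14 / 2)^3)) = -9/439040 = 0.00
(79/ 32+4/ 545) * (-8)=-43183/2180 = -19.81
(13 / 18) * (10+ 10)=130/9 = 14.44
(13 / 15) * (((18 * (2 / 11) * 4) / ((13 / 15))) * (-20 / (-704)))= 45/121 = 0.37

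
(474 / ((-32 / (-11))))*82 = 106887/8 = 13360.88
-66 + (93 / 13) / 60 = -17129/260 = -65.88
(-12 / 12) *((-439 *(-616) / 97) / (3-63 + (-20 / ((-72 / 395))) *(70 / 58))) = -38.49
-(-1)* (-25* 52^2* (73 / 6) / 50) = -49348/3 = -16449.33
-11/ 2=-5.50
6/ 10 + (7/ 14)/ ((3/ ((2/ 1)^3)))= 29/15 = 1.93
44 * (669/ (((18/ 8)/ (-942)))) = -12323872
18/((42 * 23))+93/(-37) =-14862/5957 = -2.49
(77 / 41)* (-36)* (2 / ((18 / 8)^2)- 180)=4480784/369 = 12143.05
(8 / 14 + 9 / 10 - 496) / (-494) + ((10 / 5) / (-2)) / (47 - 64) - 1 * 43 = -24654911/587860 = -41.94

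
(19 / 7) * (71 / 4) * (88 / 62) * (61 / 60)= 905179/13020 = 69.52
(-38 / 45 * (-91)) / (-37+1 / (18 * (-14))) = -96824/46625 = -2.08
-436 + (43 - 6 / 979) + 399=5868/979 = 5.99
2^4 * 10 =160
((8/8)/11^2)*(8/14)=4/847 = 0.00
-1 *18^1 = -18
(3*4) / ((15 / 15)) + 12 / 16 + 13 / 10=14.05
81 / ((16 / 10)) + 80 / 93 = 38305/744 = 51.49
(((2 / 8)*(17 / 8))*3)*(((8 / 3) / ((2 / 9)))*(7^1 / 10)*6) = 3213/40 = 80.32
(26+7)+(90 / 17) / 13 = 7383/221 = 33.41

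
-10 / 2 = -5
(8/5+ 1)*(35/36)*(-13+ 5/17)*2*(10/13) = -840/17 = -49.41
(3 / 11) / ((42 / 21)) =3/22 = 0.14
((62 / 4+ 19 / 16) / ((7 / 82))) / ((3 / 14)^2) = 25543/6 = 4257.17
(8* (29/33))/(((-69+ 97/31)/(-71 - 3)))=266104/33693 = 7.90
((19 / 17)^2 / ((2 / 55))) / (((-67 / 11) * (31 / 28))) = -3057670/600253 = -5.09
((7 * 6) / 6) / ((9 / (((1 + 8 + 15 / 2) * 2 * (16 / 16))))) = 77/3 = 25.67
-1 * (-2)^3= 8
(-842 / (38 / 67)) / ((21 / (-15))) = 141035/133 = 1060.41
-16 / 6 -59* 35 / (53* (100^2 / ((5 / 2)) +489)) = -1909531/713751 = -2.68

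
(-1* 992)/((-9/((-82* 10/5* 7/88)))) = -142352/99 = -1437.90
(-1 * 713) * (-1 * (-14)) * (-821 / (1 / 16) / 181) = 131123552/181 = 724439.51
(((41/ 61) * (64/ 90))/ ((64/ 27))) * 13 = 1599/610 = 2.62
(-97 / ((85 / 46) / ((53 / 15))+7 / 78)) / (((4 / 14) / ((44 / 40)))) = -355083729/582580 = -609.50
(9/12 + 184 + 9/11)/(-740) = -1633/6512 = -0.25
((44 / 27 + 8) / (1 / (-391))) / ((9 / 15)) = -508300/81 = -6275.31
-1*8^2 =-64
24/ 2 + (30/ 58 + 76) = 2567/29 = 88.52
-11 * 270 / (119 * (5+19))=-495/476 = -1.04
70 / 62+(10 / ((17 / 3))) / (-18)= 1630/1581 = 1.03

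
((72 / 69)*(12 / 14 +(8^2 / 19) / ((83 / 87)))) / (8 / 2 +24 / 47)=593892/585067 = 1.02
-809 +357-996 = -1448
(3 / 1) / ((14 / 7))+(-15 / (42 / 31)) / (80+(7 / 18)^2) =495129/363566 = 1.36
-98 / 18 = -49/9 = -5.44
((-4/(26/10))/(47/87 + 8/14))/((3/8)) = -32480/8801 = -3.69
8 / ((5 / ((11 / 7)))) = 88/35 = 2.51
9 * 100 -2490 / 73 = 63210/73 = 865.89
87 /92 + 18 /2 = 915/92 = 9.95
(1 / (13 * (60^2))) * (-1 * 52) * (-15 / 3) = 1/180 = 0.01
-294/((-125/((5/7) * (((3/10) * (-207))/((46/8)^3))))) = -36288/66125 = -0.55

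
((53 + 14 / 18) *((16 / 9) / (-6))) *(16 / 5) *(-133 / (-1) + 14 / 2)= -1734656/243 = -7138.50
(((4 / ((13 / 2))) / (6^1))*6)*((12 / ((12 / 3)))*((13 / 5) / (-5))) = -24/25 = -0.96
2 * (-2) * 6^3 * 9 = -7776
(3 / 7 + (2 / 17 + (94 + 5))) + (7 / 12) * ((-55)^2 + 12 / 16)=10650407/5712 = 1864.57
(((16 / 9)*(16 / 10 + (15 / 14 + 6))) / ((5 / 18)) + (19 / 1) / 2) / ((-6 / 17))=-128911/700 = -184.16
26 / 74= 13/37 = 0.35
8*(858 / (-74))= -3432/37 = -92.76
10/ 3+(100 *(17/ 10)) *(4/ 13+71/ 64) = 304805/1248 = 244.23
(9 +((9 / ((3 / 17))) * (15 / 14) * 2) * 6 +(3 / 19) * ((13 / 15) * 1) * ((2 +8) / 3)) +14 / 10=1329808/1995 = 666.57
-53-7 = -60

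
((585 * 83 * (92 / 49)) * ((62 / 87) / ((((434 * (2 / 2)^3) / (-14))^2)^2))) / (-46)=-64740/42333011 = 0.00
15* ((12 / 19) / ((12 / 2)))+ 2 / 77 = 2348/1463 = 1.60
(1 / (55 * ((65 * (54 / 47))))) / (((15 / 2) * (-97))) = -47/140443875 = 0.00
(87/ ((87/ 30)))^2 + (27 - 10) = 917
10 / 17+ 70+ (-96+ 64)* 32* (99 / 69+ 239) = -96238640/391 = -246134.63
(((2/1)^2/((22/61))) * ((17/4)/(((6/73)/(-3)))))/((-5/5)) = 75701/44 = 1720.48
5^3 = 125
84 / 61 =1.38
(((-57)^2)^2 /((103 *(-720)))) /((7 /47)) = -55125783/57680 = -955.72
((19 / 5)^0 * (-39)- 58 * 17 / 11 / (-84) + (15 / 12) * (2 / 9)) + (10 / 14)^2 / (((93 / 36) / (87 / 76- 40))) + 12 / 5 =-613291682/14286195 = -42.93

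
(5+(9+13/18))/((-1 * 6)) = -265/108 = -2.45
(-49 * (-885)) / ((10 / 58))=251517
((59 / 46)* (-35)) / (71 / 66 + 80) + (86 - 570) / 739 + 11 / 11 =-0.21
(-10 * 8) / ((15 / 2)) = -32/3 = -10.67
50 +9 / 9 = 51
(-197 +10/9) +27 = -1520/9 = -168.89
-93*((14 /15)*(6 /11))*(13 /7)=-4836/55 = -87.93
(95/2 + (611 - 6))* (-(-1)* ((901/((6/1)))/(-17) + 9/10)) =-10353/2 = -5176.50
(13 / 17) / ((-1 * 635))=-13/10795 = 0.00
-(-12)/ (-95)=-12/95 = -0.13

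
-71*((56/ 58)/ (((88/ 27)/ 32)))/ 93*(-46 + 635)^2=-800917488/319 = -2510713.13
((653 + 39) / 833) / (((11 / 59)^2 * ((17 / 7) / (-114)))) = -274609128/244783 = -1121.85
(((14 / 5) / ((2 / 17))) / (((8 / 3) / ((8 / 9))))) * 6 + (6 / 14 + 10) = 2031/35 = 58.03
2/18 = 1/9 = 0.11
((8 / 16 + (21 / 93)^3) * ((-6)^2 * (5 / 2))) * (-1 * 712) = -976483080/29791 = -32777.79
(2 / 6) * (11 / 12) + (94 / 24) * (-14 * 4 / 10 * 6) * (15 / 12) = -5911/36 = -164.19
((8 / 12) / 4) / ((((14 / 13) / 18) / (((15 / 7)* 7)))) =585/14 = 41.79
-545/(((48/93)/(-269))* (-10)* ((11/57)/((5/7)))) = -259051035/2464 = -105134.35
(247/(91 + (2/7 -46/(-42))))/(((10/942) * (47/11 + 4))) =30.45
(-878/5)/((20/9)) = -3951/50 = -79.02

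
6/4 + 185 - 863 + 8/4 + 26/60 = -10111/15 = -674.07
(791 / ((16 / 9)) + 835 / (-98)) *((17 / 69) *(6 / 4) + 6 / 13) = 24292721/66976 = 362.71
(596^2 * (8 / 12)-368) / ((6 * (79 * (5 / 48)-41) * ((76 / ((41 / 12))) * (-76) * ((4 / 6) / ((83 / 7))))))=150865199/11924913 = 12.65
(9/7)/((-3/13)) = -5.57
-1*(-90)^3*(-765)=-557685000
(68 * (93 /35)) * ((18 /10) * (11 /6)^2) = 191301/175 = 1093.15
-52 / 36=-13/9 = -1.44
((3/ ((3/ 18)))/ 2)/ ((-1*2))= -9/2 = -4.50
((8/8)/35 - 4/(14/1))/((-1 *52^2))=9/94640 = 0.00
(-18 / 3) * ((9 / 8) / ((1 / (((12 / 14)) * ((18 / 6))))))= -17.36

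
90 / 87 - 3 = -57/29 = -1.97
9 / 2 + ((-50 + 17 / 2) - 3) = -40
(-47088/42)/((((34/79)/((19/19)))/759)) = -235286964/119 = -1977201.38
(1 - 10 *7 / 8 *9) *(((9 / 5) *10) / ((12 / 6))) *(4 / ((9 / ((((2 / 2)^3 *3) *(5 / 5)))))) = -933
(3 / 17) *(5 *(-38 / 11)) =-570/187 = -3.05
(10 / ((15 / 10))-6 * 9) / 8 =-71/12 = -5.92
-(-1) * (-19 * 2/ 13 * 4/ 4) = -38/13 = -2.92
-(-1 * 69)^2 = -4761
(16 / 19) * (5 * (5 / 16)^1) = 25/19 = 1.32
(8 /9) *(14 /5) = 112/45 = 2.49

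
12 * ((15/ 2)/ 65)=18/13 = 1.38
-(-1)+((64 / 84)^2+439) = 194296/441 = 440.58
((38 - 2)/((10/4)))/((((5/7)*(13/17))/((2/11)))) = 17136/3575 = 4.79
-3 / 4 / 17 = -3/68 = -0.04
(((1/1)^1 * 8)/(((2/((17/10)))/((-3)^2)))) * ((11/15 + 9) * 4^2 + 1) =239802/25 = 9592.08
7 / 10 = 0.70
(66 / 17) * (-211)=-819.18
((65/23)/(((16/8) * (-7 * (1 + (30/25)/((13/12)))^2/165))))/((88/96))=-24716250/3021809 = -8.18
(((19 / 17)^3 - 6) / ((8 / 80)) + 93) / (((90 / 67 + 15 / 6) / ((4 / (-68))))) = -30916346/43013315 = -0.72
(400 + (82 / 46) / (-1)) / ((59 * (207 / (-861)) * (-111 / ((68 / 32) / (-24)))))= -14895587/665168832 = -0.02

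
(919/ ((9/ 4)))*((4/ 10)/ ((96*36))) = 919/19440 = 0.05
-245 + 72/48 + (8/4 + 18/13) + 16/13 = -6211/26 = -238.88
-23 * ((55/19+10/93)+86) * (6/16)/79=-3617141/372248 = -9.72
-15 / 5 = -3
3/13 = 0.23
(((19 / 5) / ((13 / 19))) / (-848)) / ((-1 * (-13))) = -361/716560 = 0.00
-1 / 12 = -0.08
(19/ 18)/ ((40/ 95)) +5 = 1081/144 = 7.51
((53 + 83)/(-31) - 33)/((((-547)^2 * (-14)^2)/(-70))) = 5795/129856706 = 0.00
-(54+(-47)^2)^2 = -5121169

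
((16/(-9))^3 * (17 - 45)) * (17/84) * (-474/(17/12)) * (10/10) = -10652.97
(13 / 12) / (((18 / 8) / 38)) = 494/27 = 18.30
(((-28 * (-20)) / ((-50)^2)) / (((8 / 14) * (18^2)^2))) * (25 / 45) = 49/23619600 = 0.00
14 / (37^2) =14/1369 = 0.01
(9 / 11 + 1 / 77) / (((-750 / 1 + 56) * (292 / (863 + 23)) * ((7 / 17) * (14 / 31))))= -1867688/95573863 = -0.02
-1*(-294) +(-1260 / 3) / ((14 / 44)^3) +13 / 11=-6868577/539 = -12743.19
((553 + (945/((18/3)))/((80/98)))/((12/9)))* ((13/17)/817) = 465465/888896 = 0.52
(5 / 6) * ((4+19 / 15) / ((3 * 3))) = 79/162 = 0.49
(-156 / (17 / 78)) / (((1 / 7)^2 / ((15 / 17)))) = -8943480/289 = -30946.30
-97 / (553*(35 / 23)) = -2231/19355 = -0.12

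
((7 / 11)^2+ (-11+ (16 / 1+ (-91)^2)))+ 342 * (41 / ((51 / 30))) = 34011755/2057 = 16534.64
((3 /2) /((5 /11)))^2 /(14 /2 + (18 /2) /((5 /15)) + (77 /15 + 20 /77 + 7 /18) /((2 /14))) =107811/737290 = 0.15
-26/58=-13/29 = -0.45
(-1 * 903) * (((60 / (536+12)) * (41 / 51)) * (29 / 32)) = -5368335/74528 = -72.03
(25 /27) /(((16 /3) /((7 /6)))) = 175/864 = 0.20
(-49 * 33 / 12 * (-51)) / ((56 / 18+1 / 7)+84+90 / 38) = 76.68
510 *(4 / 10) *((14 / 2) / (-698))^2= 2499/121801 = 0.02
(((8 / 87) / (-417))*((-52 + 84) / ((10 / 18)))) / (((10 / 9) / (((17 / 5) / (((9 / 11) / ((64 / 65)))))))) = -1531904/32751875 = -0.05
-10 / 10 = -1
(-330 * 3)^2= 980100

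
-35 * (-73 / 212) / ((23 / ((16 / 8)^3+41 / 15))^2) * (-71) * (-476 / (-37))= -211554511/88245 = -2397.35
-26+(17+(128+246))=365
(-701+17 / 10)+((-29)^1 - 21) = -7493/10 = -749.30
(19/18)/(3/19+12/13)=4693/4806 = 0.98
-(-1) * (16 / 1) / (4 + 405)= 16/409 = 0.04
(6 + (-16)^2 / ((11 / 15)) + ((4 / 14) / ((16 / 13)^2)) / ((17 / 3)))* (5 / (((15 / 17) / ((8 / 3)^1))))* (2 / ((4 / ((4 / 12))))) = 19833923/22176 = 894.39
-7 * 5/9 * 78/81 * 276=-83720/81 = -1033.58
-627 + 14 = -613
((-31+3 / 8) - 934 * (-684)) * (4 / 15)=5110603/30 = 170353.43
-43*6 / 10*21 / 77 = -387/55 = -7.04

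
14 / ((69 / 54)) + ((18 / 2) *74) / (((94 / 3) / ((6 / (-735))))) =2855826/264845 = 10.78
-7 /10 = -0.70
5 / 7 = 0.71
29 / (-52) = -29/52 = -0.56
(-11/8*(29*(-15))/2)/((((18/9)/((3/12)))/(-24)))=-14355/16 = -897.19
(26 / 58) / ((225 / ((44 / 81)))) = 572/528525 = 0.00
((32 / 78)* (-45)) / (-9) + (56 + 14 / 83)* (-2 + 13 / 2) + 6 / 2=257.81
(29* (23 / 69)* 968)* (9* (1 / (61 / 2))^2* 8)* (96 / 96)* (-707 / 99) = -57736448/11163 = -5172.13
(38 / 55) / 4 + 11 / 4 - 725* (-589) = 93946143/220 = 427027.92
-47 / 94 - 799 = -1599/2 = -799.50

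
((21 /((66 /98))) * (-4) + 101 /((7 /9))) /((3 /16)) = 6320/231 = 27.36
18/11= 1.64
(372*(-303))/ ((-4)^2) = -28179/4 = -7044.75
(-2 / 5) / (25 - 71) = 1/115 = 0.01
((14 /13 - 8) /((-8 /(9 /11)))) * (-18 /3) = -1215/286 = -4.25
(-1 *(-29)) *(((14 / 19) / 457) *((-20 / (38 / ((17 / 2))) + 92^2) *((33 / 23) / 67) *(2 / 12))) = 358912323/254229557 = 1.41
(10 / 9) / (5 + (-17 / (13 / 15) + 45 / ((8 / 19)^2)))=1664/358245 = 0.00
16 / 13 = 1.23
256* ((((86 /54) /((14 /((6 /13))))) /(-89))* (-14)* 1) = 22016/10413 = 2.11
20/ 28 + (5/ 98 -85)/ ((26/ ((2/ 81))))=7265/11466 = 0.63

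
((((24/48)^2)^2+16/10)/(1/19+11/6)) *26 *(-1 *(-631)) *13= 808430259/4300 = 188007.04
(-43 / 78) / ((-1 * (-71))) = -43/5538 = -0.01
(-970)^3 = -912673000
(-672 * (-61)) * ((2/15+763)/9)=156411808/45 = 3475817.96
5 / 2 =2.50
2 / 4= 0.50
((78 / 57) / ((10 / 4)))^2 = 0.30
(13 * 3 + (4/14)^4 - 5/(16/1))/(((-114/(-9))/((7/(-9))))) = -2.38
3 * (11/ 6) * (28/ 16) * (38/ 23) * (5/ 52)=1.53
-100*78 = -7800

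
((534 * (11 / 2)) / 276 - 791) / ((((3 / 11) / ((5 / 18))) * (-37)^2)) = -146245/251896 = -0.58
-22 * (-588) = 12936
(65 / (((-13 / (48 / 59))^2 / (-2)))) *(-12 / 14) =138240/316771 = 0.44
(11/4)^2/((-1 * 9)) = -121/144 = -0.84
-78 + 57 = -21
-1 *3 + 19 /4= 7/4 = 1.75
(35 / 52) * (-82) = -1435/26 = -55.19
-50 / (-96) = 25/48 = 0.52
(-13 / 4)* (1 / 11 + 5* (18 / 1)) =-12883/44 = -292.80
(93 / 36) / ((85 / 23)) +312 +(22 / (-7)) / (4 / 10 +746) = 694351331/2220540 = 312.69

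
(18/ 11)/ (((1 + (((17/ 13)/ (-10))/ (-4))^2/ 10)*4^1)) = 12168000/29747179 = 0.41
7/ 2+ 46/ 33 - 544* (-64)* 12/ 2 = 13787459/66 = 208900.89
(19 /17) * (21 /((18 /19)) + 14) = 4123/102 = 40.42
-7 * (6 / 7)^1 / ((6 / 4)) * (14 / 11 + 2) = -144/11 = -13.09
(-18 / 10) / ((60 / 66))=-99/50 = -1.98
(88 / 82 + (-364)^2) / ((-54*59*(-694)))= 0.06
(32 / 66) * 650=315.15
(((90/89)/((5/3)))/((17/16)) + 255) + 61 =478972/1513 = 316.57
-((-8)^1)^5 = 32768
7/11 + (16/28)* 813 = 35821/77 = 465.21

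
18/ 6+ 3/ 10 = 33/10 = 3.30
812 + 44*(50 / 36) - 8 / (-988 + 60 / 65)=12604349/14436 = 873.12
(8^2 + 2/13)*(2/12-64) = -53237/13 = -4095.15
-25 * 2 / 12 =-25/6 = -4.17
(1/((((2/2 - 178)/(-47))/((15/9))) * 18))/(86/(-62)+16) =7285/4329774 = 0.00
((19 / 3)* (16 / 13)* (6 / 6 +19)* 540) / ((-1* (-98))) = 547200/637 = 859.03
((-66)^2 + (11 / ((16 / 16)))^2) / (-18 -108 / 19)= -85063/450 = -189.03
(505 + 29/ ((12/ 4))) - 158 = 1070/3 = 356.67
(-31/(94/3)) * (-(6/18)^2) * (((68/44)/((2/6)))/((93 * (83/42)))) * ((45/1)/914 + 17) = 1854377/39220654 = 0.05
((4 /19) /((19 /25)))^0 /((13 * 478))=1/6214 = 0.00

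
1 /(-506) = -1/506 = 0.00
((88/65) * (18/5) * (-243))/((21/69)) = -8852976/2275 = -3891.42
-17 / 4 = -4.25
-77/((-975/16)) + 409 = 400007/975 = 410.26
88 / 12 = 22/3 = 7.33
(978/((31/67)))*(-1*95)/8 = -25100.69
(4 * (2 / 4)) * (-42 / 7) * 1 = -12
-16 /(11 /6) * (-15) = 1440/11 = 130.91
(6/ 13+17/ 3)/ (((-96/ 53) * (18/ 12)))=-12667/5616 = -2.26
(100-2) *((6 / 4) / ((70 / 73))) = 1533/10 = 153.30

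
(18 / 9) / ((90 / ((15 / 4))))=1/12 = 0.08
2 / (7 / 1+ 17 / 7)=7/33 = 0.21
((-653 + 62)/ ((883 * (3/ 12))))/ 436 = -591/96247 = -0.01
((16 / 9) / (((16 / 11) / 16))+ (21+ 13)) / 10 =241/45 = 5.36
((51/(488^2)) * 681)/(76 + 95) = 3859/4524736 = 0.00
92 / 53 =1.74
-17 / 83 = -0.20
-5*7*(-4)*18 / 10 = 252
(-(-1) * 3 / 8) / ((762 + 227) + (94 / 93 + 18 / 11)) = 3069/8115640 = 0.00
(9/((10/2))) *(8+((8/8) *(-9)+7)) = 10.80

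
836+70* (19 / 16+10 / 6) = 24859/24 = 1035.79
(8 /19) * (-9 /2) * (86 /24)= -129/19 = -6.79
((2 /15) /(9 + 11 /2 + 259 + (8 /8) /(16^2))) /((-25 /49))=-25088/26256375 = 0.00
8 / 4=2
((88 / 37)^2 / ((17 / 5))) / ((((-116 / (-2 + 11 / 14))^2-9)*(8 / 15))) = 408/1192399 = 0.00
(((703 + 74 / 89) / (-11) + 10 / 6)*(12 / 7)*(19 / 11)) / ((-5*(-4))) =-9.23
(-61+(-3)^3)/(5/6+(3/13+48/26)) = -6864/227 = -30.24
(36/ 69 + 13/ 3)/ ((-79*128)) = -335/697728 = 0.00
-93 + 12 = -81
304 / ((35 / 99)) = 30096/35 = 859.89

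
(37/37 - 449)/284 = -112/71 = -1.58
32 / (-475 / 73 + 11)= 292/41 = 7.12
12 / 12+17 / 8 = 3.12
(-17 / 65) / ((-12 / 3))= 17/260 = 0.07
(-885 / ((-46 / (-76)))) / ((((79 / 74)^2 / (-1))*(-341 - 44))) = -36831576/11052811 = -3.33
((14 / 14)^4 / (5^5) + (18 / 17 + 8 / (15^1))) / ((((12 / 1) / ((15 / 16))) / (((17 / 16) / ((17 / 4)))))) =253801/8160000 = 0.03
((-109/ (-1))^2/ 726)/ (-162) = -11881/117612 = -0.10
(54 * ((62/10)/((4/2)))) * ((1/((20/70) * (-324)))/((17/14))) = -1519/1020 = -1.49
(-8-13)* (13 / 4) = -273/4 = -68.25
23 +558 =581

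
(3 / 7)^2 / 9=0.02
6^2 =36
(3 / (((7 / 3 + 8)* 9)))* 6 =6/31 = 0.19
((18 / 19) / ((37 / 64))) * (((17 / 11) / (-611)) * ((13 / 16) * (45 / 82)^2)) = -619650/610961131 = 0.00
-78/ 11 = -7.09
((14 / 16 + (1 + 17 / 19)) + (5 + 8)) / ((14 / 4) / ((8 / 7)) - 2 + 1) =1598/209 = 7.65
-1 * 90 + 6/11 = -984/11 = -89.45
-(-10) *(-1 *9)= -90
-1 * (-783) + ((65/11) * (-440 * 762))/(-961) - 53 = 2682730/961 = 2791.60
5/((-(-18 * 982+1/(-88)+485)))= 440/1512809 = 0.00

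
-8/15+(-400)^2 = 159999.47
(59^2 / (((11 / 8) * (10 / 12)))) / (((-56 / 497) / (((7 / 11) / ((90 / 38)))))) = -65742166/9075 = -7244.32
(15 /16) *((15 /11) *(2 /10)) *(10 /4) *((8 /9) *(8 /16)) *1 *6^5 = 24300/11 = 2209.09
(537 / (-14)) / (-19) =537/266 = 2.02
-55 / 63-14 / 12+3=121/126 = 0.96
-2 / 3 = -0.67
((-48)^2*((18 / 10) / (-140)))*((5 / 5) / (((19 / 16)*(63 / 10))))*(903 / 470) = -1188864/156275 = -7.61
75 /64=1.17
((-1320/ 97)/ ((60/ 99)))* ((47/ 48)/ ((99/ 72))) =-1551/97 = -15.99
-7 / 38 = -0.18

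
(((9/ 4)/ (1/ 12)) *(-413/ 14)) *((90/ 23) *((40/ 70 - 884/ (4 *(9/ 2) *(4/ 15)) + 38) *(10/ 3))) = 243529875/161 = 1512607.92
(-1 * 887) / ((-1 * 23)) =887/23 = 38.57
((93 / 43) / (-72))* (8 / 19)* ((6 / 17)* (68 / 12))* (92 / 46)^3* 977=-484592/2451 = -197.71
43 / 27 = 1.59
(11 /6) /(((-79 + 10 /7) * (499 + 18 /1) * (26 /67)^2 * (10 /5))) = -31423/207026352 = 0.00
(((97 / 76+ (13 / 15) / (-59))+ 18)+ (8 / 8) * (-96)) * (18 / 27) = -5161423/100890 = -51.16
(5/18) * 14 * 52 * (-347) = -631540/9 = -70171.11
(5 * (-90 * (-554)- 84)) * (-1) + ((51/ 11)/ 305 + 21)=-248858.98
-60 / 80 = -3/4 = -0.75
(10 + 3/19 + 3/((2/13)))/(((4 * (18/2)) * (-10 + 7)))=-1127/4104 = -0.27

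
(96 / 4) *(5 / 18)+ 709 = 2147/3 = 715.67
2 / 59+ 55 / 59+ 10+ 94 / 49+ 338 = 1014407/2891 = 350.88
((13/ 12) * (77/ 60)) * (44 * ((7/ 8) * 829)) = 63896833/1440 = 44372.80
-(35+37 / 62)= -2207/62 = -35.60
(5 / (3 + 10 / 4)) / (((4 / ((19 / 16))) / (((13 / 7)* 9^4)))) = 8102835/2464 = 3288.49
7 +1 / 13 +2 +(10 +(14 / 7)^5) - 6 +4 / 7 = 4154/91 = 45.65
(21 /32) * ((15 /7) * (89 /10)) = 801/64 = 12.52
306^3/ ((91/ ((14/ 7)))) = 57305232/91 = 629727.82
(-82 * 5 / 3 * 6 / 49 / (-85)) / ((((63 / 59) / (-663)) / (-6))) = 733.46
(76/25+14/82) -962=-982759/1025 = -958.79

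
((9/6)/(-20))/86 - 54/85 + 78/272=-20433/58480 = -0.35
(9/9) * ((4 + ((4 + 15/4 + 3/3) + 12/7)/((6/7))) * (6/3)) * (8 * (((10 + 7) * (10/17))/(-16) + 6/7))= 5057/84 = 60.20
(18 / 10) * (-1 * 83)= -747/5 = -149.40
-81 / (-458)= 81/458 = 0.18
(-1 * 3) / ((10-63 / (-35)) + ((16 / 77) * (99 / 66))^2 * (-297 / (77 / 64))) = 622545/2527963 = 0.25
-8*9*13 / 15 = -312/5 = -62.40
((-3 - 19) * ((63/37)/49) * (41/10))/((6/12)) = -8118/1295 = -6.27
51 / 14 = 3.64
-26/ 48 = -13/24 = -0.54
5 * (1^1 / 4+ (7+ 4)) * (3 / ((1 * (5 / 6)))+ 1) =1035/4 = 258.75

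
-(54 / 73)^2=-2916/5329 = -0.55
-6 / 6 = -1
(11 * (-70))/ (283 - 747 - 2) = 385/233 = 1.65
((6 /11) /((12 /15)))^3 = 3375/10648 = 0.32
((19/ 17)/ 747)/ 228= 1/152388 = 0.00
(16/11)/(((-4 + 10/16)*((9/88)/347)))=-355328/243 = -1462.26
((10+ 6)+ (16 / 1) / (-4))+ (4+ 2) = 18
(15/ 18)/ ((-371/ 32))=-80/1113 = -0.07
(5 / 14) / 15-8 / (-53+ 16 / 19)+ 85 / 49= 557035/291354 = 1.91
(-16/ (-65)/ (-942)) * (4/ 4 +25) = -16/2355 = -0.01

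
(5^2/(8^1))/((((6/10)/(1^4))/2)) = 125/12 = 10.42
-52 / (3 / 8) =-416/3 = -138.67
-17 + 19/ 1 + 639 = 641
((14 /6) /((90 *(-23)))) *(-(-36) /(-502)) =7/86595 = 0.00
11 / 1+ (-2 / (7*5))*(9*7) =37/5 = 7.40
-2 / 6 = -1/3 = -0.33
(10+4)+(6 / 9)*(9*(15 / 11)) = 22.18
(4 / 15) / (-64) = -1/240 = 0.00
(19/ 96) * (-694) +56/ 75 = -54643/400 = -136.61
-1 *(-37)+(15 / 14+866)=12657/14 = 904.07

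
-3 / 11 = -0.27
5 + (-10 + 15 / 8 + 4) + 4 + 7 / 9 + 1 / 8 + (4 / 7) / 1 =400/63 = 6.35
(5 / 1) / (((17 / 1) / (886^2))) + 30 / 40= 15699971/68 = 230881.93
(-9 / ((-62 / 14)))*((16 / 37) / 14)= 72/1147 = 0.06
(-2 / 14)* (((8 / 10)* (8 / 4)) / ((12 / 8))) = -16/105 = -0.15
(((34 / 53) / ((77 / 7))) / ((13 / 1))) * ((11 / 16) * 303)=5151/5512 = 0.93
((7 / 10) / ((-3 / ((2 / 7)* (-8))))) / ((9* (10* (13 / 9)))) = 4/975 = 0.00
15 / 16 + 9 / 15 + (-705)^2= 39762123/80 = 497026.54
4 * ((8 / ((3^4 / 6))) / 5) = 0.47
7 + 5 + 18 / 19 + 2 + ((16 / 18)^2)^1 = 24220/1539 = 15.74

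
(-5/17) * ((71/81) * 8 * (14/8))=-4970/1377 = -3.61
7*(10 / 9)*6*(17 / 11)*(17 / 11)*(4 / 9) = 161840/3267 = 49.54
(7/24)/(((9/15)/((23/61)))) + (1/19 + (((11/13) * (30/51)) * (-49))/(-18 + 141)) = 28455667/756122328 = 0.04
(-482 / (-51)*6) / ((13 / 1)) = 964/221 = 4.36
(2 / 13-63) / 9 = -817/117 = -6.98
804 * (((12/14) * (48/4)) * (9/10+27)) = 8075376/35 = 230725.03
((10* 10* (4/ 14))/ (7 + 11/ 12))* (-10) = -4800/133 = -36.09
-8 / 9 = -0.89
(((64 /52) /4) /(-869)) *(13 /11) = -4/9559 = 0.00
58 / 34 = 29/17 = 1.71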